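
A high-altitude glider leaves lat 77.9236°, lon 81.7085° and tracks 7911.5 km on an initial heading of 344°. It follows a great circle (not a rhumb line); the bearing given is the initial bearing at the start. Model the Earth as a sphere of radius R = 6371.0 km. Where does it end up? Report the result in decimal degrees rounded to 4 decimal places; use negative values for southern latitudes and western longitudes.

The arc subtends δ = 7911.5/6371 = 1.241799 rad at the centre.
With φ₁ = 77.9236° = 1.360023 rad and θ = 344° = 6.003933 rad:
Destination latitude: φ₂ = arcsin( sin φ₁ cos δ + cos φ₁ sin δ cos θ ) = arcsin(0.506269) = 30.4156°.
Then Δλ = atan2(-0.054575, -0.171971) = -2.834296 rad, from sin θ sin δ cos φ₁ over cos δ − sin φ₁ sin φ₂.
Hence λ₂ = 81.7085° + -162.3932° = -80.6847°.

latitude 30.4156°, longitude -80.6847°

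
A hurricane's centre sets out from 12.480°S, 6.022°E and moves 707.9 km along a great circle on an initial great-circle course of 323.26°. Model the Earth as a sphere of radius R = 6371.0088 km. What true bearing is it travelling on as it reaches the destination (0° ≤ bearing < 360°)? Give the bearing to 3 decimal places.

Angular distance δ = d/R = 707.9 / 6371.0088 = 0.111113 rad.
With φ₁ = -12.480° = -0.217817 rad and θ = 323.26° = 5.641951 rad:
Applying the spherical law of cosines for sides, sin φ₂ = sin φ₁ cos δ + cos φ₁ sin δ cos θ = -0.128008, so φ₂ = -7.354°.
For the longitude increment, Δλ = atan2( sin θ sin δ cos φ₁, cos δ − sin φ₁ sin φ₂ ) = atan2(-0.064762, 0.966171) = -3.835°.
λ₂ = 6.022° + -3.835° = 2.187°.
The forward bearing on arrival equals the back-azimuth from the destination plus 180°.
Back-azimuth from P₂ (-7.354°, 2.187°) to P₁ (-12.480°, 6.022°), with Δλ' = λ₁ − λ₂ = 3.835°: atan2( sin Δλ' cos φ₁ , cos φ₂ sin φ₁ − sin φ₂ cos φ₁ cos Δλ' ) = 143.921°.
Final bearing = (143.921° + 180°) mod 360° = 323.921°.

final bearing 323.921°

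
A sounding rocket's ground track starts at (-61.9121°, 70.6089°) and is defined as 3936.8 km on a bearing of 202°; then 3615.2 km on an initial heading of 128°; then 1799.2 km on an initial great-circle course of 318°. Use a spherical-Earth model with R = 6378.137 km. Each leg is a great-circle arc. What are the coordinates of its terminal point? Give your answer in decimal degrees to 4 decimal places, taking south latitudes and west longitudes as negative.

Apply the spherical direct solution leg by leg, carrying full precision between legs.
Leg 1: from (-61.9121°, 70.6089°), δ = 3936.8/6378.137 = 0.617234 rad, θ = 202° → φ = -76.4346°, λ = -41.8182°.
Leg 2: from (-76.4346°, -41.8182°), δ = 3615.2/6378.137 = 0.566811 rad, θ = 128° → φ = -63.8471°, λ = 64.4506°.
Leg 3: from (-63.8471°, 64.4506°), δ = 1799.2/6378.137 = 0.282089 rad, θ = 318° → φ = -50.4406°, λ = 47.4454°.

latitude -50.4406°, longitude 47.4454°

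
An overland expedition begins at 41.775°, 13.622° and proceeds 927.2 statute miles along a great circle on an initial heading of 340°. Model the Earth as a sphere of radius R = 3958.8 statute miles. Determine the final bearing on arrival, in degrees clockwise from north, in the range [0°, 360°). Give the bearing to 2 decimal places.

The arc subtends δ = 927.2/3958.8 = 0.234212 rad at the centre.
Start latitude φ₁ = 0.729111 rad; initial bearing θ = 5.934119 rad.
sin φ₂ = sin φ₁ cos δ + cos φ₁ sin δ cos θ = (0.666207)(0.972697) + (0.745767)(0.232077)(0.939693) = 0.810656
φ₂ = asin(0.810656) = 0.945271 rad = 54.160°.
Δλ = atan2( sin θ sin δ cos φ₁ , cos δ − sin φ₁ sin φ₂ ) = atan2(-0.059195, 0.432633) = -0.135981 rad = -7.791°.
λ₂ = λ₁ + Δλ = 5.831°.
The forward bearing on arrival equals the back-azimuth from the destination plus 180°.
Back-azimuth from P₂ (54.16°, 5.83°) to P₁ (41.77°, 13.62°), with Δλ' = λ₁ − λ₂ = 7.79°: atan2( sin Δλ' cos φ₁ , cos φ₂ sin φ₁ − sin φ₂ cos φ₁ cos Δλ' ) = 154.18°.
Final bearing = (154.18° + 180°) mod 360° = 334.18°.

final bearing 334.18°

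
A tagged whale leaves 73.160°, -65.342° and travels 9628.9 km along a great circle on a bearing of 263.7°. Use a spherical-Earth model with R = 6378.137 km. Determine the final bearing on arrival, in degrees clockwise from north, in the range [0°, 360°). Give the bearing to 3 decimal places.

final bearing 196.741°

δ = 9628.9/6378.137 = 1.509673 rad (86.4979°).
Converting: φ₁ = 1.276883 rad, θ = 4.602433 rad.
Applying the spherical law of cosines for sides, sin φ₂ = sin φ₁ cos δ + cos φ₁ sin δ cos θ = 0.026735, so φ₂ = 1.532°.
For the longitude increment, Δλ = atan2( sin θ sin δ cos φ₁, cos δ − sin φ₁ sin φ₂ ) = atan2(-0.287413, 0.035497) = -82.959°.
λ₂ = λ₁ + Δλ = -148.301°.
The forward bearing on arrival equals the back-azimuth from the destination plus 180°.
Back-azimuth from P₂ (1.532°, -148.301°) to P₁ (73.160°, -65.342°), with Δλ' = λ₁ − λ₂ = 82.959°: atan2( sin Δλ' cos φ₁ , cos φ₂ sin φ₁ − sin φ₂ cos φ₁ cos Δλ' ) = 16.741°.
Final bearing = (16.741° + 180°) mod 360° = 196.741°.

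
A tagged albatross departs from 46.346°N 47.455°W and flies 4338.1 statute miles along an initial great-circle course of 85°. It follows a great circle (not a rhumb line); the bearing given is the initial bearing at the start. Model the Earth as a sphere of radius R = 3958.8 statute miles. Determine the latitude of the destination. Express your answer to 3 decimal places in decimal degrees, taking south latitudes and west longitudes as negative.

latitude 22.606°

Angular distance δ = d/R = 4338.1 / 3958.8 = 1.095812 rad.
Start latitude φ₁ = 0.808890 rad; initial bearing θ = 1.483530 rad.
sin φ₂ = sin φ₁ cos δ + cos φ₁ sin δ cos θ = (0.723522)(0.457325) + (0.690302)(0.889300)(0.087156) = 0.384388
φ₂ = asin(0.384388) = 0.394545 rad = 22.606°.
For the longitude increment, Δλ = atan2( sin θ sin δ cos φ₁, cos δ − sin φ₁ sin φ₂ ) = atan2(0.611549, 0.179212) = 73.667°.
Hence λ₂ = -47.455° + 73.667° = 26.212°.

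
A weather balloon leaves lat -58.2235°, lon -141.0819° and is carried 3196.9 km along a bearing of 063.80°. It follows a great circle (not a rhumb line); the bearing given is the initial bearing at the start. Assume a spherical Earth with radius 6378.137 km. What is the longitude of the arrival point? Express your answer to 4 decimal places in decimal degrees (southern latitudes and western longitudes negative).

longitude -107.2059°

δ = 3196.9/6378.137 = 0.501228 rad (28.7182°).
Converting: φ₁ = -1.016192 rad, θ = 1.113520 rad.
Destination latitude: φ₂ = arcsin( sin φ₁ cos δ + cos φ₁ sin δ cos θ ) = arcsin(-0.633823) = -39.3327°.
For the longitude increment, Δλ = atan2( sin θ sin δ cos φ₁, cos δ − sin φ₁ sin φ₂ ) = atan2(0.227039, 0.338175) = 33.8760°.
λ₂ = -141.0819° + 33.8760° = -107.2059°.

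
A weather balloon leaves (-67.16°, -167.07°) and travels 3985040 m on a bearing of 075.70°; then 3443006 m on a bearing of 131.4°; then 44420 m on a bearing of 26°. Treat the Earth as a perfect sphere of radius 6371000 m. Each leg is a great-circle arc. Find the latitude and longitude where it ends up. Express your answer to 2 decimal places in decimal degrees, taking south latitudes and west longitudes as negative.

Apply the spherical direct solution leg by leg, carrying full precision between legs.
Leg 1: from (-67.16°, -167.07°), δ = 3985040/6371000 = 0.625497 rad, θ = 75.7° → φ = -43.71°, λ = -115.36°.
Leg 2: from (-43.71°, -115.36°), δ = 3443006/6371000 = 0.540418 rad, θ = 131.4° → φ = -56.98°, λ = -70.28°.
Leg 3: from (-56.98°, -70.28°), δ = 44420/6371000 = 0.006972 rad, θ = 26° → φ = -56.62°, λ = -69.96°.

latitude -56.62°, longitude -69.96°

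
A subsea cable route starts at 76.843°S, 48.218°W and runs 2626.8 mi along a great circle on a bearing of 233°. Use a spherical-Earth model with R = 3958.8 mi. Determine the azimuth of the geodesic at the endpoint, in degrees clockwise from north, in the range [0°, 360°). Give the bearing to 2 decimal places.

final bearing 339.71°

δ = 2626.8/3958.8 = 0.663534 rad (38.0177°).
Start latitude φ₁ = -1.341163 rad; initial bearing θ = 4.066617 rad.
Destination latitude: φ₂ = arcsin( sin φ₁ cos δ + cos φ₁ sin δ cos θ ) = arcsin(-0.851510) = -58.376°.
Then Δλ = atan2(-0.111963, -0.041337) = -1.924479 rad, from sin θ sin δ cos φ₁ over cos δ − sin φ₁ sin φ₂.
λ₂ = -48.218° + -110.265° = -158.483°.
The forward bearing on arrival equals the back-azimuth from the destination plus 180°.
Back-azimuth from P₂ (-58.38°, -158.48°) to P₁ (-76.84°, -48.22°), with Δλ' = λ₁ − λ₂ = 110.26°: atan2( sin Δλ' cos φ₁ , cos φ₂ sin φ₁ − sin φ₂ cos φ₁ cos Δλ' ) = 159.71°.
Final bearing = (159.71° + 180°) mod 360° = 339.71°.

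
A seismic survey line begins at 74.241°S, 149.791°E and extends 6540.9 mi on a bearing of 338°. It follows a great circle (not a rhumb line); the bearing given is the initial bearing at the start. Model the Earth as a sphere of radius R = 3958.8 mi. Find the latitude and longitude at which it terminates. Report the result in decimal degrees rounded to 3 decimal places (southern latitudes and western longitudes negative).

latitude 19.225°, longitude 126.499°

Angular distance δ = d/R = 6540.9 / 3958.8 = 1.652243 rad.
With φ₁ = -74.241° = -1.295750 rad and θ = 338° = 5.899213 rad:
sin φ₂ = sin φ₁ cos δ + cos φ₁ sin δ cos θ = (-0.962413)(-0.081357) + (0.271592)(0.996685)(0.927184) = 0.329279
φ₂ = asin(0.329279) = 0.335540 rad = 19.225°.
Then Δλ = atan2(-0.101403, 0.235546) = -0.406521 rad, from sin θ sin δ cos φ₁ over cos δ − sin φ₁ sin φ₂.
λ₂ = λ₁ + Δλ = 126.499°.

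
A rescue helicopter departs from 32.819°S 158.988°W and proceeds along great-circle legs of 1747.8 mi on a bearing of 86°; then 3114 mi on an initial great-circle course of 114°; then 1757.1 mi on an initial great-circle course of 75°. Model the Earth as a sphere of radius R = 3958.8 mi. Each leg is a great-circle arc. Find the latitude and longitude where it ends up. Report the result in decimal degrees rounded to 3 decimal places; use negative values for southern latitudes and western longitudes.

Apply the spherical direct solution leg by leg, carrying full precision between legs.
Leg 1: from (-32.819°, -158.988°), δ = 1747.8/3958.8 = 0.441497 rad, θ = 86° → φ = -27.708°, λ = -130.207°.
Leg 2: from (-27.708°, -130.207°), δ = 3114/3958.8 = 0.786602 rad, θ = 114° → φ = -35.684°, λ = -77.433°.
Leg 3: from (-35.684°, -77.433°), δ = 1757.1/3958.8 = 0.443847 rad, θ = 75° → φ = -25.882°, λ = -49.980°.

latitude -25.882°, longitude -49.980°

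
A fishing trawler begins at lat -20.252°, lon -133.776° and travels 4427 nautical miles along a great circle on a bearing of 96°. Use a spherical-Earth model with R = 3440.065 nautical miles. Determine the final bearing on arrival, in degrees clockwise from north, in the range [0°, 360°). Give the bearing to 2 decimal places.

final bearing 71.91°

δ = 4427/3440.065 = 1.286894 rad (73.7336°).
With φ₁ = -20.252° = -0.353464 rad and θ = 96° = 1.675516 rad:
Applying the spherical law of cosines for sides, sin φ₂ = sin φ₁ cos δ + cos φ₁ sin δ cos θ = -0.191099, so φ₂ = -11.017°.
Then Δλ = atan2(0.895690, 0.213955) = 1.336319 rad, from sin θ sin δ cos φ₁ over cos δ − sin φ₁ sin φ₂.
λ₂ = λ₁ + Δλ = -57.211°.
The forward bearing on arrival equals the back-azimuth from the destination plus 180°.
Back-azimuth from P₂ (-11.02°, -57.21°) to P₁ (-20.25°, -133.78°), with Δλ' = λ₁ − λ₂ = -76.57°: atan2( sin Δλ' cos φ₁ , cos φ₂ sin φ₁ − sin φ₂ cos φ₁ cos Δλ' ) = 251.91°.
Final bearing = (251.91° + 180°) mod 360° = 71.91°.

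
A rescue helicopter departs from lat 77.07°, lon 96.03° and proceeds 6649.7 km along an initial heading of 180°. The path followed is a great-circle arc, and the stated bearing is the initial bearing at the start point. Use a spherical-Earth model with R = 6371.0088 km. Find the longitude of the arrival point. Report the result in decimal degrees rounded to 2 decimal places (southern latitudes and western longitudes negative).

longitude 96.03°

δ = 6649.7/6371.0088 = 1.043744 rad (59.8021°).
Converting: φ₁ = 1.345125 rad, θ = 3.141593 rad.
Destination latitude: φ₂ = arcsin( sin φ₁ cos δ + cos φ₁ sin δ cos θ ) = arcsin(0.296840) = 17.27°.
For the longitude increment, Δλ = atan2( sin θ sin δ cos φ₁, cos δ − sin φ₁ sin φ₂ ) = atan2(0.000000, 0.213675) = 0.00°.
Hence λ₂ = 96.03° + 0.00° = 96.03°.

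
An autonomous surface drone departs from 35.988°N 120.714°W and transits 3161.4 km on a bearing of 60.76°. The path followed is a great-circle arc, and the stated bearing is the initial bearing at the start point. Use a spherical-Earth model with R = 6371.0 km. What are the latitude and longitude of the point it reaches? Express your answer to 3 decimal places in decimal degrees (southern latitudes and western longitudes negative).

latitude 44.823°, longitude -84.861°

Angular distance δ = d/R = 3161.4 / 6371 = 0.496217 rad.
Converting: φ₁ = 0.628109 rad, θ = 1.060462 rad.
sin φ₂ = sin φ₁ cos δ + cos φ₁ sin δ cos θ = (0.587616)(0.879390) + (0.809140)(0.476102)(0.488469) = 0.704918
φ₂ = asin(0.704918) = 0.782308 rad = 44.823°.
For the longitude increment, Δλ = atan2( sin θ sin δ cos φ₁, cos δ − sin φ₁ sin φ₂ ) = atan2(0.336148, 0.465169) = 35.853°.
λ₂ = -120.714° + 35.853° = -84.861°.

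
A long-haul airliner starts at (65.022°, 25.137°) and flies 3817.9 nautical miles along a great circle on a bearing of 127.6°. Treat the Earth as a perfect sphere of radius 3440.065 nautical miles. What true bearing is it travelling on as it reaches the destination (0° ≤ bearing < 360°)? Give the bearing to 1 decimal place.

The arc subtends δ = 3817.9/3440.065 = 1.109834 rad at the centre.
Start latitude φ₁ = 1.134848 rad; initial bearing θ = 2.227040 rad.
Destination latitude: φ₂ = arcsin( sin φ₁ cos δ + cos φ₁ sin δ cos θ ) = arcsin(0.172453) = 9.930°.
For the longitude increment, Δλ = atan2( sin θ sin δ cos φ₁, cos δ − sin φ₁ sin φ₂ ) = atan2(0.299641, 0.288487) = 46.086°.
Hence λ₂ = 25.137° + 46.086° = 71.223°.
The forward bearing on arrival equals the back-azimuth from the destination plus 180°.
Back-azimuth from P₂ (9.9°, 71.2°) to P₁ (65.0°, 25.1°), with Δλ' = λ₁ − λ₂ = -46.1°: atan2( sin Δλ' cos φ₁ , cos φ₂ sin φ₁ − sin φ₂ cos φ₁ cos Δλ' ) = 340.1°.
Final bearing = (340.1° + 180°) mod 360° = 160.1°.

final bearing 160.1°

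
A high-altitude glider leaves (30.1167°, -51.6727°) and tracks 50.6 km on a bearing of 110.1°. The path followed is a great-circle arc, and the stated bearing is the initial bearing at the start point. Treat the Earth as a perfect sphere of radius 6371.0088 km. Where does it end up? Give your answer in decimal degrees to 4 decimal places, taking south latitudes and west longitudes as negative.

latitude 29.9594°, longitude -51.1795°

Central angle δ = d/R = 0.007942 rad.
With φ₁ = 30.1167° = 0.525636 rad and θ = 110.1° = 1.921608 rad:
Applying the spherical law of cosines for sides, sin φ₂ = sin φ₁ cos δ + cos φ₁ sin δ cos θ = 0.499386, so φ₂ = 29.9594°.
Δλ = atan2( sin θ sin δ cos φ₁ , cos δ − sin φ₁ sin φ₂ ) = atan2(0.006452, 0.749395) = 0.008609 rad = 0.4932°.
Hence λ₂ = -51.6727° + 0.4932° = -51.1795°.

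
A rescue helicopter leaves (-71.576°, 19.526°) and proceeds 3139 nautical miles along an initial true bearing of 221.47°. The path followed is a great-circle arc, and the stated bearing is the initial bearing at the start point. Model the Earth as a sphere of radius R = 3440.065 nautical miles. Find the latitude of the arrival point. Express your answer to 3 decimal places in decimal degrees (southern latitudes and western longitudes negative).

δ = 3139/3440.065 = 0.912483 rad (52.2814°).
Converting: φ₁ = -1.249237 rad, θ = 3.865381 rad.
Applying the spherical law of cosines for sides, sin φ₂ = sin φ₁ cos δ + cos φ₁ sin δ cos θ = -0.767752, so φ₂ = -50.152°.
For the longitude increment, Δλ = atan2( sin θ sin δ cos φ₁, cos δ − sin φ₁ sin φ₂ ) = atan2(-0.165557, -0.116616) = -125.160°.
λ₂ = λ₁ + Δλ = -105.634°.

latitude -50.152°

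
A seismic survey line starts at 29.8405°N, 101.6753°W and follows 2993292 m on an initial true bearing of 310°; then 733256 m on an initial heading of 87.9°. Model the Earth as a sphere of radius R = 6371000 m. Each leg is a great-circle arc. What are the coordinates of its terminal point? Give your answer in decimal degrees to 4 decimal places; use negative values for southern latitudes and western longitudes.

Apply the spherical direct solution leg by leg, carrying full precision between legs.
Leg 1: from (29.8405°, -101.6753°), δ = 2993292/6371000 = 0.469831 rad, θ = 310° → φ = 44.1149°, λ = -130.5612°.
Leg 2: from (44.1149°, -130.5612°), δ = 733256/6371000 = 0.115093 rad, θ = 87.9° → φ = 43.9886°, λ = -121.3829°.

latitude 43.9886°, longitude -121.3829°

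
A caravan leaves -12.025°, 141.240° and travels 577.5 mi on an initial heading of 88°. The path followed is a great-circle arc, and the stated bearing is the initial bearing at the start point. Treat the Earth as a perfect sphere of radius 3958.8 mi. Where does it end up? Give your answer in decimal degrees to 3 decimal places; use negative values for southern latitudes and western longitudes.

latitude -11.605°, longitude 149.769°

The arc subtends δ = 577.5/3958.8 = 0.145878 rad at the centre.
Converting: φ₁ = -0.209876 rad, θ = 1.535890 rad.
Applying the spherical law of cosines for sides, sin φ₂ = sin φ₁ cos δ + cos φ₁ sin δ cos θ = -0.201164, so φ₂ = -11.605°.
Then Δλ = atan2(0.142084, 0.947469) = 0.148853 rad, from sin θ sin δ cos φ₁ over cos δ − sin φ₁ sin φ₂.
Hence λ₂ = 141.240° + 8.529° = 149.769°.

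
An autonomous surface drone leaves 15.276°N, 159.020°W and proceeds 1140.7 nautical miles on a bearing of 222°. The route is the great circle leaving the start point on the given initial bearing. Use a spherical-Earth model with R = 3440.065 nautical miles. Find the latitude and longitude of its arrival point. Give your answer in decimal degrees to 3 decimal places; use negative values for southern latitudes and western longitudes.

latitude 0.902°, longitude -171.603°

Angular distance δ = d/R = 1140.7 / 3440.065 = 0.331593 rad.
Start latitude φ₁ = 0.266616 rad; initial bearing θ = 3.874631 rad.
Destination latitude: φ₂ = arcsin( sin φ₁ cos δ + cos φ₁ sin δ cos θ ) = arcsin(0.015734) = 0.902°.
For the longitude increment, Δλ = atan2( sin θ sin δ cos φ₁, cos δ − sin φ₁ sin φ₂ ) = atan2(-0.210138, 0.941380) = -12.583°.
Hence λ₂ = -159.020° + -12.583° = -171.603°.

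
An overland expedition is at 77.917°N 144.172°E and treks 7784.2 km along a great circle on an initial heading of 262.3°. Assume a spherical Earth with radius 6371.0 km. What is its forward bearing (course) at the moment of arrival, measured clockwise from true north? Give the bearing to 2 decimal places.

Central angle δ = d/R = 1.221818 rad.
Start latitude φ₁ = 1.359908 rad; initial bearing θ = 4.577999 rad.
sin φ₂ = sin φ₁ cos δ + cos φ₁ sin δ cos θ = (0.977845)(0.341938) + (0.209328)(0.939722)(-0.133986) = 0.308006
φ₂ = asin(0.308006) = 0.313097 rad = 17.939°.
Δλ = atan2( sin θ sin δ cos φ₁ , cos δ − sin φ₁ sin φ₂ ) = atan2(-0.194937, 0.040756) = -1.364693 rad = -78.191°.
λ₂ = λ₁ + Δλ = 65.981°.
The forward bearing on arrival equals the back-azimuth from the destination plus 180°.
Back-azimuth from P₂ (17.94°, 65.98°) to P₁ (77.92°, 144.17°), with Δλ' = λ₁ − λ₂ = 78.19°: atan2( sin Δλ' cos φ₁ , cos φ₂ sin φ₁ − sin φ₂ cos φ₁ cos Δλ' ) = 12.59°.
Final bearing = (12.59° + 180°) mod 360° = 192.59°.

final bearing 192.59°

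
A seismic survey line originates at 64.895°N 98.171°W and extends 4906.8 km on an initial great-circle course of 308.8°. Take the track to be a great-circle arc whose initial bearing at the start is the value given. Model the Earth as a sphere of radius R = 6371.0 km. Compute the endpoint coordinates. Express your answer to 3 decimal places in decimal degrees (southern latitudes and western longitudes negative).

latitude 56.625°, longitude 162.358°

Angular distance δ = d/R = 4906.8 / 6371 = 0.770177 rad.
Converting: φ₁ = 1.132631 rad, θ = 5.389577 rad.
Applying the spherical law of cosines for sides, sin φ₂ = sin φ₁ cos δ + cos φ₁ sin δ cos θ = 0.835084, so φ₂ = 56.625°.
Then Δλ = atan2(-0.230224, -0.038408) = -1.736101 rad, from sin θ sin δ cos φ₁ over cos δ − sin φ₁ sin φ₂.
λ₂ = -98.171° + -99.471° = -197.642°, normalized to (−180°, 180°] → 162.358°.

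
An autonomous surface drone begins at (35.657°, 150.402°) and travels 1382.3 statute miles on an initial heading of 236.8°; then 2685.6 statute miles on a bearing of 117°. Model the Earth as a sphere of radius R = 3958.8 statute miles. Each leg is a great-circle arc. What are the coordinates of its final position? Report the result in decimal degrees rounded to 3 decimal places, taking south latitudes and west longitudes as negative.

Apply the spherical direct solution leg by leg, carrying full precision between legs.
Leg 1: from (35.657°, 150.402°), δ = 1382.3/3958.8 = 0.349171 rad, θ = 236.8° → φ = 23.300°, λ = 132.241°.
Leg 2: from (23.300°, 132.241°), δ = 2685.6/3958.8 = 0.678387 rad, θ = 117° → φ = 2.654°, λ = 166.279°.

latitude 2.654°, longitude 166.279°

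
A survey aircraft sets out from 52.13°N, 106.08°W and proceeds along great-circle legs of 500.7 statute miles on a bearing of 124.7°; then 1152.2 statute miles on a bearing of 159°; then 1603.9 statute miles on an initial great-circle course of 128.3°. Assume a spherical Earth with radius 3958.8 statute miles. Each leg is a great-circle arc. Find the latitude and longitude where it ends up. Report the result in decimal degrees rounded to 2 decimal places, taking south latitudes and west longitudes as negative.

latitude 16.09°, longitude -71.49°

Apply the spherical direct solution leg by leg, carrying full precision between legs.
Leg 1: from (52.13°, -106.08°), δ = 500.7/3958.8 = 0.126478 rad, θ = 124.7° → φ = 47.65°, λ = -97.22°.
Leg 2: from (47.65°, -97.22°), δ = 1152.2/3958.8 = 0.291048 rad, θ = 159° → φ = 31.83°, λ = -90.27°.
Leg 3: from (31.83°, -90.27°), δ = 1603.9/3958.8 = 0.405148 rad, θ = 128.3° → φ = 16.09°, λ = -71.49°.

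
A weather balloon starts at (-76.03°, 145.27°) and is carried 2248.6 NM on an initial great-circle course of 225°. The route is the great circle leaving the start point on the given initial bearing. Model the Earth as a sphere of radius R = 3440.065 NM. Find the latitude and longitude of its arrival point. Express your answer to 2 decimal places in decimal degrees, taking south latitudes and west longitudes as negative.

The arc subtends δ = 2248.6/3440.065 = 0.653650 rad at the centre.
With φ₁ = -76.03° = -1.326974 rad and θ = 225° = 3.926991 rad:
Applying the spherical law of cosines for sides, sin φ₂ = sin φ₁ cos δ + cos φ₁ sin δ cos θ = -0.874192, so φ₂ = -60.95°.
For the longitude increment, Δλ = atan2( sin θ sin δ cos φ₁, cos δ − sin φ₁ sin φ₂ ) = atan2(-0.103804, -0.054466) = -117.69°.
λ₂ = λ₁ + Δλ = 27.58°.

latitude -60.95°, longitude 27.58°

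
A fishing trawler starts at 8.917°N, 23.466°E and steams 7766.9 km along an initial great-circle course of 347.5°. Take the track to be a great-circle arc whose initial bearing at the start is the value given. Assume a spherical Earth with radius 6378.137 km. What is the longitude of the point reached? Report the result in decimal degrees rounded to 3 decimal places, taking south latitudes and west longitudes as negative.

longitude -22.031°

Central angle δ = d/R = 1.217738 rad.
Start latitude φ₁ = 0.155631 rad; initial bearing θ = 6.065019 rad.
Destination latitude: φ₂ = arcsin( sin φ₁ cos δ + cos φ₁ sin δ cos θ ) = arcsin(0.958601) = 73.456°.
Δλ = atan2( sin θ sin δ cos φ₁ , cos δ − sin φ₁ sin φ₂ ) = atan2(-0.200635, 0.197183) = -0.794077 rad = -45.497°.
Hence λ₂ = 23.466° + -45.497° = -22.031°.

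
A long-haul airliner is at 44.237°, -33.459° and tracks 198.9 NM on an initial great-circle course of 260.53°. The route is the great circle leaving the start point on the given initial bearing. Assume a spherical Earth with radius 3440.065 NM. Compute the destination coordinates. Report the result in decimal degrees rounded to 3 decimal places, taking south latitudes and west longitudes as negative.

Angular distance δ = d/R = 198.9 / 3440.065 = 0.057819 rad.
Converting: φ₁ = 0.772081 rad, θ = 4.547106 rad.
sin φ₂ = sin φ₁ cos δ + cos φ₁ sin δ cos θ = (0.697628)(0.998329) + (0.716460)(0.057786)(-0.164531) = 0.689650
φ₂ = asin(0.689650) = 0.761006 rad = 43.602°.
Then Δλ = atan2(-0.040837, 0.517210) = -0.078794 rad, from sin θ sin δ cos φ₁ over cos δ − sin φ₁ sin φ₂.
Hence λ₂ = -33.459° + -4.515° = -37.974°.

latitude 43.602°, longitude -37.974°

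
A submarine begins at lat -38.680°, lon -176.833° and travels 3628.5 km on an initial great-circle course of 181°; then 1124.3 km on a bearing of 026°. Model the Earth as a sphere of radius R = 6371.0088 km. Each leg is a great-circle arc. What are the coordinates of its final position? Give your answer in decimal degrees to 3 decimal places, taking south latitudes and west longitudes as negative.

Apply the spherical direct solution leg by leg, carrying full precision between legs.
Leg 1: from (-38.680°, -176.833°), δ = 3628.5/6371.0088 = 0.569533 rad, θ = 181° → φ = -71.300°, λ = -178.515°.
Leg 2: from (-71.300°, -178.515°), δ = 1124.3/6371.0088 = 0.176471 rad, θ = 26° → φ = -61.874°, λ = -169.119°.

latitude -61.874°, longitude -169.119°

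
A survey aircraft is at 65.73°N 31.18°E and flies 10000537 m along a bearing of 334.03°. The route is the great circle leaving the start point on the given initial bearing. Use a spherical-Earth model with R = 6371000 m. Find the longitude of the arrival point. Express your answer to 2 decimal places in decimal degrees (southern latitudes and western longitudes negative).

δ = 10000537/6371000 = 1.569697 rad (89.9370°).
Converting: φ₁ = 1.147205 rad, θ = 5.829923 rad.
sin φ₂ = sin φ₁ cos δ + cos φ₁ sin δ cos θ = (0.911619)(0.001100) + (0.411037)(0.999999)(0.899023) = 0.370534
φ₂ = asin(0.370534) = 0.379584 rad = 21.75°.
For the longitude increment, Δλ = atan2( sin θ sin δ cos φ₁, cos δ − sin φ₁ sin φ₂ ) = atan2(-0.179993, -0.336686) = -151.87°.
λ₂ = 31.18° + -151.87° = -120.69°.

longitude -120.69°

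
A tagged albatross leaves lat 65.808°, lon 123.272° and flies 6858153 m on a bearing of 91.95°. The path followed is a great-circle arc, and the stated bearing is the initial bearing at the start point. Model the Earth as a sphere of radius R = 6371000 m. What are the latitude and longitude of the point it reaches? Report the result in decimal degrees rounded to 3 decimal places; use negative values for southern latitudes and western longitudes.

latitude 24.866°, longitude -160.875°

Angular distance δ = d/R = 6858153 / 6371000 = 1.076464 rad.
Converting: φ₁ = 1.148566 rad, θ = 1.604830 rad.
sin φ₂ = sin φ₁ cos δ + cos φ₁ sin δ cos θ = (0.912177)(0.474444) + (0.409796)(0.880286)(-0.034027) = 0.420502
φ₂ = asin(0.420502) = 0.433999 rad = 24.866°.
Then Δλ = atan2(0.360528, 0.090871) = 1.323888 rad, from sin θ sin δ cos φ₁ over cos δ − sin φ₁ sin φ₂.
λ₂ = 123.272° + 75.853° = 199.125°, normalized to (−180°, 180°] → -160.875°.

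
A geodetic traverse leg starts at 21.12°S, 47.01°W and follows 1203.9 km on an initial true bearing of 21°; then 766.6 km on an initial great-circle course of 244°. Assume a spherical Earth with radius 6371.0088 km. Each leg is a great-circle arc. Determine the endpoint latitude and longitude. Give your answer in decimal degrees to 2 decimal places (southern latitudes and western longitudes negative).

latitude -13.92°, longitude -49.46°

Apply the spherical direct solution leg by leg, carrying full precision between legs.
Leg 1: from (-21.12°, -47.01°), δ = 1203.9/6371.0088 = 0.188965 rad, θ = 21° → φ = -10.97°, λ = -43.08°.
Leg 2: from (-10.97°, -43.08°), δ = 766.6/6371.0088 = 0.120326 rad, θ = 244° → φ = -13.92°, λ = -49.46°.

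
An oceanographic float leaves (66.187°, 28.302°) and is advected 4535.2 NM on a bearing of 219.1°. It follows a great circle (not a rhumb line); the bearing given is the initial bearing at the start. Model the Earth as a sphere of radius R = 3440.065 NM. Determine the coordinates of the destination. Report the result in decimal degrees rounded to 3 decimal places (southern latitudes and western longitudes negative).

latitude -4.295°, longitude -9.462°

The arc subtends δ = 4535.2/3440.065 = 1.318347 rad at the centre.
Converting: φ₁ = 1.155181 rad, θ = 3.824016 rad.
sin φ₂ = sin φ₁ cos δ + cos φ₁ sin δ cos θ = (0.914868)(0.249776) + (0.403753)(0.968304)(-0.776046) = -0.074887
φ₂ = asin(-0.074887) = -0.074957 rad = -4.295°.
For the longitude increment, Δλ = atan2( sin θ sin δ cos φ₁, cos δ − sin φ₁ sin φ₂ ) = atan2(-0.246566, 0.318288) = -37.764°.
λ₂ = λ₁ + Δλ = -9.462°.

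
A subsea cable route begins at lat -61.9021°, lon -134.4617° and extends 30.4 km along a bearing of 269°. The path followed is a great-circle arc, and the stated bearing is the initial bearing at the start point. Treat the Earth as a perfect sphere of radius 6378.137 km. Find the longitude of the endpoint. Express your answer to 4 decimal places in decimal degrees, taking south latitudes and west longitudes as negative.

The arc subtends δ = 30.4/6378.137 = 0.004766 rad at the centre.
Converting: φ₁ = -1.080395 rad, θ = 4.694936 rad.
Destination latitude: φ₂ = arcsin( sin φ₁ cos δ + cos φ₁ sin δ cos θ ) = arcsin(-0.882173) = -61.9056°.
For the longitude increment, Δλ = atan2( sin θ sin δ cos φ₁, cos δ − sin φ₁ sin φ₂ ) = atan2(-0.002244, 0.221785) = -0.5798°.
Hence λ₂ = -134.4617° + -0.5798° = -135.0415°.

longitude -135.0415°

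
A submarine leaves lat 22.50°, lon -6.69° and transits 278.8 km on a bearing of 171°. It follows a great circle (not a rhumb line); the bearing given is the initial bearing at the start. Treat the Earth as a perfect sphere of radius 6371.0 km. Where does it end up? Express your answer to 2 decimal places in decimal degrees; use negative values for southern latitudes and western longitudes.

latitude 20.02°, longitude -6.27°

The arc subtends δ = 278.8/6371 = 0.043761 rad at the centre.
With φ₁ = 22.50° = 0.392699 rad and θ = 171° = 2.984513 rad:
sin φ₂ = sin φ₁ cos δ + cos φ₁ sin δ cos θ = (0.382683)(0.999043) + (0.923880)(0.043747)(-0.987688) = 0.342398
φ₂ = asin(0.342398) = 0.349468 rad = 20.02°.
For the longitude increment, Δλ = atan2( sin θ sin δ cos φ₁, cos δ − sin φ₁ sin φ₂ ) = atan2(0.006323, 0.868013) = 0.42°.
λ₂ = -6.69° + 0.42° = -6.27°.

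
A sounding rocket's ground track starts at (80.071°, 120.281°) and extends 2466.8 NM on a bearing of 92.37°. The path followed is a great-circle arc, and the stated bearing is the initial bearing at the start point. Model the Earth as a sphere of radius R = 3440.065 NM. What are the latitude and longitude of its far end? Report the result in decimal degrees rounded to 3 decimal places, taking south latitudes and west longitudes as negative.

latitude 47.540°, longitude -163.144°

Central angle δ = d/R = 0.717079 rad.
Converting: φ₁ = 1.397503 rad, θ = 1.612161 rad.
Destination latitude: φ₂ = arcsin( sin φ₁ cos δ + cos φ₁ sin δ cos θ ) = arcsin(0.737753) = 47.540°.
Then Δλ = atan2(0.113220, 0.027025) = 1.336486 rad, from sin θ sin δ cos φ₁ over cos δ − sin φ₁ sin φ₂.
λ₂ = 120.281° + 76.575° = 196.856°, normalized to (−180°, 180°] → -163.144°.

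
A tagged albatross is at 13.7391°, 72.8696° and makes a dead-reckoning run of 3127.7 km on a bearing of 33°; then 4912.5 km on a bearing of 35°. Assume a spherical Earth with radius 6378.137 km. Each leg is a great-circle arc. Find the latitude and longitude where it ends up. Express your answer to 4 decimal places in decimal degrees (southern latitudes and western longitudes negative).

Apply the spherical direct solution leg by leg, carrying full precision between legs.
Leg 1: from (13.7391°, 72.8696°), δ = 3127.7/6378.137 = 0.490378 rad, θ = 33° → φ = 36.3838°, λ = 91.4487°.
Leg 2: from (36.3838°, 91.4487°), δ = 4912.5/6378.137 = 0.770209 rad, θ = 35° → φ = 62.2453°, λ = 150.4969°.

latitude 62.2453°, longitude 150.4969°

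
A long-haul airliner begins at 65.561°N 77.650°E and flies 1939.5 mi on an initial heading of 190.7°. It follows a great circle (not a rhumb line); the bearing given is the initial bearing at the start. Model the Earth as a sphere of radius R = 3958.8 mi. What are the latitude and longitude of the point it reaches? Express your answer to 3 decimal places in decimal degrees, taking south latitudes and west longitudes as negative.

Angular distance δ = d/R = 1939.5 / 3958.8 = 0.489921 rad.
Start latitude φ₁ = 1.144255 rad; initial bearing θ = 3.328343 rad.
sin φ₂ = sin φ₁ cos δ + cos φ₁ sin δ cos θ = (0.910402)(0.882370) + (0.413724)(0.470556)(-0.982613) = 0.612016
φ₂ = asin(0.612016) = 0.658607 rad = 37.735°.
For the longitude increment, Δλ = atan2( sin θ sin δ cos φ₁, cos δ − sin φ₁ sin φ₂ ) = atan2(-0.036146, 0.325189) = -6.343°.
Hence λ₂ = 77.650° + -6.343° = 71.307°.

latitude 37.735°, longitude 71.307°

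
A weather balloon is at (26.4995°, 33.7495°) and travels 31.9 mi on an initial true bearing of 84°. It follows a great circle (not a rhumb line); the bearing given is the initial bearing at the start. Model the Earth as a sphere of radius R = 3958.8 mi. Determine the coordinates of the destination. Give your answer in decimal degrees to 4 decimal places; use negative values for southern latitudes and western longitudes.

latitude 26.5468°, longitude 34.2628°

Central angle δ = d/R = 0.008058 rad.
Start latitude φ₁ = 0.462504 rad; initial bearing θ = 1.466077 rad.
Destination latitude: φ₂ = arcsin( sin φ₁ cos δ + cos φ₁ sin δ cos θ ) = arcsin(0.446929) = 26.5468°.
For the longitude increment, Δλ = atan2( sin θ sin δ cos φ₁, cos δ − sin φ₁ sin φ₂ ) = atan2(0.007172, 0.800552) = 0.5133°.
λ₂ = 33.7495° + 0.5133° = 34.2628°.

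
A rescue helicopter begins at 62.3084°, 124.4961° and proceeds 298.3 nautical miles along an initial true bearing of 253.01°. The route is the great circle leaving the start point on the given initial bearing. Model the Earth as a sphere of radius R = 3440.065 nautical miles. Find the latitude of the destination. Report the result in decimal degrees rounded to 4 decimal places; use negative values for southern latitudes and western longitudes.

latitude 60.5022°

δ = 298.3/3440.065 = 0.086713 rad (4.9683°).
With φ₁ = 62.3084° = 1.087487 rad and θ = 253.01° = 4.415858 rad:
Applying the spherical law of cosines for sides, sin φ₂ = sin φ₁ cos δ + cos φ₁ sin δ cos θ = 0.870375, so φ₂ = 60.5022°.
For the longitude increment, Δλ = atan2( sin θ sin δ cos φ₁, cos δ − sin φ₁ sin φ₂ ) = atan2(-0.038490, 0.225559) = -9.6838°.
λ₂ = λ₁ + Δλ = 114.8123°.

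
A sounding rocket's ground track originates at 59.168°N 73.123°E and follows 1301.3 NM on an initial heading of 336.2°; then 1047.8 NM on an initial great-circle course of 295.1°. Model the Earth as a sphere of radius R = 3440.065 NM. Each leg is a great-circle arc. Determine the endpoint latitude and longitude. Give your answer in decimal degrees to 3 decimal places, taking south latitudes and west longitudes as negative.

latitude 73.095°, longitude -34.622°

Apply the spherical direct solution leg by leg, carrying full precision between legs.
Leg 1: from (59.168°, 73.123°), δ = 1301.3/3440.065 = 0.378278 rad, θ = 336.2° → φ = 76.205°, λ = 34.438°.
Leg 2: from (76.205°, 34.438°), δ = 1047.8/3440.065 = 0.304587 rad, θ = 295.1° → φ = 73.095°, λ = -34.622°.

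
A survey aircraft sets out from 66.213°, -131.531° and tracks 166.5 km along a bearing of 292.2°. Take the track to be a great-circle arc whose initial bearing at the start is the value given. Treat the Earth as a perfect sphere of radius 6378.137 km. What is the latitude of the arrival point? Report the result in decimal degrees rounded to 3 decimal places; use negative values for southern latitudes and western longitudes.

latitude 66.739°

The arc subtends δ = 166.5/6378.137 = 0.026105 rad at the centre.
Start latitude φ₁ = 1.155635 rad; initial bearing θ = 5.099852 rad.
Applying the spherical law of cosines for sides, sin φ₂ = sin φ₁ cos δ + cos φ₁ sin δ cos θ = 0.918717, so φ₂ = 66.739°.
For the longitude increment, Δλ = atan2( sin θ sin δ cos φ₁, cos δ − sin φ₁ sin φ₂ ) = atan2(-0.009747, 0.158986) = -3.508°.
λ₂ = λ₁ + Δλ = -135.039°.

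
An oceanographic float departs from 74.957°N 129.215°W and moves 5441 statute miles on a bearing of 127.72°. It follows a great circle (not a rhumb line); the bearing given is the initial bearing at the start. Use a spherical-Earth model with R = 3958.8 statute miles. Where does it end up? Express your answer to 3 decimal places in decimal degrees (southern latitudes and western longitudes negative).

latitude 1.874°, longitude -78.299°

δ = 5441/3958.8 = 1.374406 rad (78.7477°).
Converting: φ₁ = 1.308246 rad, θ = 2.229135 rad.
Applying the spherical law of cosines for sides, sin φ₂ = sin φ₁ cos δ + cos φ₁ sin δ cos θ = 0.032706, so φ₂ = 1.874°.
Δλ = atan2( sin θ sin δ cos φ₁ , cos δ − sin φ₁ sin φ₂ ) = atan2(0.201355, 0.163545) = 0.888648 rad = 50.916°.
λ₂ = -129.215° + 50.916° = -78.299°.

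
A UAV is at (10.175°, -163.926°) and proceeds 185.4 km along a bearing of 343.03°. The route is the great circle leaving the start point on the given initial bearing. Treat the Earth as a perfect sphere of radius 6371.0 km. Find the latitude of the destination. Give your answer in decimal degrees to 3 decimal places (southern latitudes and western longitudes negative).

Central angle δ = d/R = 0.029101 rad.
Converting: φ₁ = 0.177587 rad, θ = 5.987003 rad.
Applying the spherical law of cosines for sides, sin φ₂ = sin φ₁ cos δ + cos φ₁ sin δ cos θ = 0.203972, so φ₂ = 11.769°.
For the longitude increment, Δλ = atan2( sin θ sin δ cos φ₁, cos δ − sin φ₁ sin φ₂ ) = atan2(-0.008359, 0.963544) = -0.497°.
λ₂ = -163.926° + -0.497° = -164.423°.

latitude 11.769°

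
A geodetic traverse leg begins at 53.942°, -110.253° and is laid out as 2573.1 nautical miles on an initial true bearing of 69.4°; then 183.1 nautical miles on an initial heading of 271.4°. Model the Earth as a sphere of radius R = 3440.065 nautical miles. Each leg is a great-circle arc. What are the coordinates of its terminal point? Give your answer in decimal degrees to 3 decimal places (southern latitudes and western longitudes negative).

latitude 47.166°, longitude -45.238°

Apply the spherical direct solution leg by leg, carrying full precision between legs.
Leg 1: from (53.942°, -110.253°), δ = 2573.1/3440.065 = 0.747980 rad, θ = 69.4° → φ = 47.179°, λ = -40.752°.
Leg 2: from (47.179°, -40.752°), δ = 183.1/3440.065 = 0.053226 rad, θ = 271.4° → φ = 47.166°, λ = -45.238°.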